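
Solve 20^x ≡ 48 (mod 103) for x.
7

Baby-step giant-step with step n = ⌈√103⌉ = 11.
Baby steps 20^j mod 103 (j:value) for j=0..10: 0:1, 1:20, 2:91, 3:69, 4:41, 5:99, 6:23, 7:48, 8:33, 9:42, 10:16.
h = 48 is already in the table at j=7, so x = 7.
Check: 20^7 ≡ 48 (mod 103).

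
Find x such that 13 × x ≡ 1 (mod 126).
97

gcd(13, 126) = 1, so the inverse exists.
Extended Euclidean algorithm on (126, 13):
126 = 9 × 13 + 9  ⟹  9 = (1)·126 + (-9)·13
13 = 1 × 9 + 4  ⟹  4 = (-1)·126 + (10)·13
9 = 2 × 4 + 1  ⟹  1 = (3)·126 + (-29)·13
So (-29)·13 ≡ 1 (mod 126), i.e. 13^(-1) ≡ -29 ≡ 97 (mod 126).
Check: 13 × 97 = 1261 ≡ 1 (mod 126)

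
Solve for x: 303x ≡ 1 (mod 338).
309

gcd(303, 338) = 1, so the inverse exists.
Extended Euclidean algorithm on (338, 303):
338 = 1 × 303 + 35  ⟹  35 = (1)·338 + (-1)·303
303 = 8 × 35 + 23  ⟹  23 = (-8)·338 + (9)·303
35 = 1 × 23 + 12  ⟹  12 = (9)·338 + (-10)·303
23 = 1 × 12 + 11  ⟹  11 = (-17)·338 + (19)·303
12 = 1 × 11 + 1  ⟹  1 = (26)·338 + (-29)·303
So (-29)·303 ≡ 1 (mod 338), i.e. 303^(-1) ≡ -29 ≡ 309 (mod 338).
Check: 303 × 309 = 93627 ≡ 1 (mod 338)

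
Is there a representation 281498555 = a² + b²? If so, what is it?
Not possible

Factorization: 281498555 = 5 × 13 × 163^3
By Fermat: n is sum of two squares iff every prime p ≡ 3 (mod 4) appears to even power.
Prime(s) ≡ 3 (mod 4) with odd exponent: [(163, 3)]
Therefore 281498555 cannot be expressed as a² + b².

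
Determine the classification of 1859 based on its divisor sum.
deficient

Proper divisors of 1859: sum = 1 + 11 + 13 + 143 + 169 = 337
Since 337 < 1859, 1859 is deficient.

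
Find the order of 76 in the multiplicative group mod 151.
15

151 is prime, so ord(76) divides φ(151) = 150.
Divisors of 150: 1, 2, 3, 5, 6, 10, 15, 25, 30, 50, 75, 150.
Repeated squaring: 76^1 ≡ 76, 76^2 ≡ 38, 76^4 ≡ 85, 76^8 ≡ 128, 76^16 ≡ 76, 76^32 ≡ 38, 76^64 ≡ 85, 76^128 ≡ 128 (mod 151).
Test 76^d mod 151 for each divisor d in increasing order:
76^1 ≡ 76
76^2 ≡ 38
76^3 = 76^2·76^1 ≡ 19
76^5 = 76^4·76^1 ≡ 118
76^6 = 76^4·76^2 ≡ 59
76^10 = 76^8·76^2 ≡ 32
76^15 = 76^8·76^4·76^2·76^1 ≡ 1  ← first divisor giving 1
The order is 15.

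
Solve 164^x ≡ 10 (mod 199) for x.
172

Baby-step giant-step with step n = ⌈√199⌉ = 15.
Baby steps 164^j mod 199 (j:value) for j=0..14: 0:1, 1:164, 2:31, 3:109, 4:165, 5:195, 6:140, 7:75, 8:161, 9:136, 10:16, 11:37, 12:98, 13:152, 14:53.
Giant-step multiplier: 164^(-15) ≡ 164^(198-15) = 164^183 ≡ 171 (mod 199).
Giant steps γ_i = 10·171^i mod 199: γ_0=10, γ_1=118, γ_2=79, γ_3=176, γ_4=47, γ_5=77, γ_6=33, γ_7=71, γ_8=2, γ_9=143, γ_10=175, γ_11=75 (in table at j=7).
x = i·n + j = 11·15 + 7 = 172.
Check: 164^172 ≡ 10 (mod 199).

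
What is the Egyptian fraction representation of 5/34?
1/7 + 1/238

Greedy algorithm:
5/34: ceiling(34/5) = 7, use 1/7
1/238: ceiling(238/1) = 238, use 1/238
Result: 5/34 = 1/7 + 1/238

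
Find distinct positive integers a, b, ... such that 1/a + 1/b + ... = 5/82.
1/17 + 1/465 + 1/648210

Greedy algorithm:
5/82: ceiling(82/5) = 17, use 1/17
3/1394: ceiling(1394/3) = 465, use 1/465
1/648210: ceiling(648210/1) = 648210, use 1/648210
Result: 5/82 = 1/17 + 1/465 + 1/648210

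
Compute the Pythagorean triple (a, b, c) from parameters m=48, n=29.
(1463, 2784, 3145)

Euclid's formula: a = m² - n², b = 2mn, c = m² + n²
m = 48, n = 29
a = 48² - 29² = 2304 - 841 = 1463
b = 2 × 48 × 29 = 2784
c = 48² + 29² = 2304 + 841 = 3145
Verification: 1463² + 2784² = 2140369 + 7750656 = 9891025 = 3145² ✓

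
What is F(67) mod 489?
62

Matrix identity: Q^n = [[F_(n+1), F_n], [F_n, F_(n-1)]] with Q = [[1,1],[1,0]].
n = 67 = 1000011₂. Square-and-multiply, entries mod 489:
Q^1 = [[1,1],[1,0]]
Q^2 = (Q^1)² = [[2,1],[1,1]]
Q^4 = (Q^2)² = [[5,3],[3,2]]
Q^8 = (Q^4)² = [[34,21],[21,13]]
Q^16 = (Q^8)² = [[130,9],[9,121]]
Q^33 = (Q^16)²·Q = [[169,355],[355,303]]
Q^67 = (Q^33)²·Q = [[384,62],[62,322]]
F_67 mod 489 = Q^67[0][1] = 62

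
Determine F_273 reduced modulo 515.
443

Matrix identity: Q^n = [[F_(n+1), F_n], [F_n, F_(n-1)]] with Q = [[1,1],[1,0]].
n = 273 = 100010001₂. Square-and-multiply, entries mod 515:
Q^1 = [[1,1],[1,0]]
Q^2 = (Q^1)² = [[2,1],[1,1]]
Q^4 = (Q^2)² = [[5,3],[3,2]]
Q^8 = (Q^4)² = [[34,21],[21,13]]
Q^17 = (Q^8)²·Q = [[9,52],[52,472]]
Q^34 = (Q^17)² = [[210,292],[292,433]]
Q^68 = (Q^34)² = [[99,296],[296,318]]
Q^136 = (Q^68)² = [[82,347],[347,250]]
Q^273 = (Q^136)²·Q = [[287,443],[443,359]]
F_273 mod 515 = Q^273[0][1] = 443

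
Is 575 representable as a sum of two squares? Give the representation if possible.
Not possible

Factorization: 575 = 5^2 × 23
By Fermat: n is sum of two squares iff every prime p ≡ 3 (mod 4) appears to even power.
Prime(s) ≡ 3 (mod 4) with odd exponent: [(23, 1)]
Therefore 575 cannot be expressed as a² + b².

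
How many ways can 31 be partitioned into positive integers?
6842

p(n) counts ways to write n as a sum of positive integers (order ignored).
Euler's pentagonal recurrence: p(k) = p(k-1) + p(k-2) - p(k-5) - p(k-7) + p(k-12) + p(k-15) - ... (offsets j(3j∓1)/2, signs ++--, p(0)=1, p(<0)=0).
DP table for k = 0..30: p(0)=1, p(1)=1, p(2)=2, p(3)=3, p(4)=5, p(5)=7, p(6)=11, p(7)=15, p(8)=22, p(9)=30, p(10)=42, p(11)=56, p(12)=77, p(13)=101, p(14)=135, p(15)=176, p(16)=231, p(17)=297, p(18)=385, p(19)=490, p(20)=627, p(21)=792, p(22)=1002, p(23)=1255, p(24)=1575, p(25)=1958, p(26)=2436, p(27)=3010, p(28)=3718, p(29)=4565, p(30)=5604.
Final step: p(31) = p(30) + p(29) - p(26) - p(24) + p(19) + p(16) - p(9) - p(5)
= 5604 + 4565 - 2436 - 1575 + 490 + 231 - 30 - 7
= 6842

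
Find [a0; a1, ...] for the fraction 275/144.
[1; 1, 10, 13]

Euclidean algorithm steps:
275 = 1 × 144 + 131
144 = 1 × 131 + 13
131 = 10 × 13 + 1
13 = 13 × 1 + 0
Continued fraction: [1; 1, 10, 13]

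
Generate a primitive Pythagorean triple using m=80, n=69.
(1639, 11040, 11161)

Euclid's formula: a = m² - n², b = 2mn, c = m² + n²
m = 80, n = 69
a = 80² - 69² = 6400 - 4761 = 1639
b = 2 × 80 × 69 = 11040
c = 80² + 69² = 6400 + 4761 = 11161
Verification: 1639² + 11040² = 2686321 + 121881600 = 124567921 = 11161² ✓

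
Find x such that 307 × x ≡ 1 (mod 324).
19

gcd(307, 324) = 1, so the inverse exists.
Extended Euclidean algorithm on (324, 307):
324 = 1 × 307 + 17  ⟹  17 = (1)·324 + (-1)·307
307 = 18 × 17 + 1  ⟹  1 = (-18)·324 + (19)·307
So (19)·307 ≡ 1 (mod 324), i.e. 307^(-1) ≡ 19 (mod 324).
Check: 307 × 19 = 5833 ≡ 1 (mod 324)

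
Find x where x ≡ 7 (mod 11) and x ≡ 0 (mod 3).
18

Using Chinese Remainder Theorem:
M = 11 × 3 = 33
M1 = 3, M2 = 11
y1 = 3^(-1) mod 11 = 4
y2 = 11^(-1) mod 3 = 2
x = (7×3×4 + 0×11×2) mod 33 = 18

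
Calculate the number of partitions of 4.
5

p(n) counts ways to write n as a sum of positive integers (order ignored).
Examples: 4; 3 + 1; 2 + 2; 2 + 1 + 1; 1 + 1 + 1 + 1
p(4) = 5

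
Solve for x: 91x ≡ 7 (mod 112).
x ≡ 5 (mod 16)

gcd(91, 112) = 7, which divides 7, so solutions exist.
Divide through by 7: 13x ≡ 1 (mod 16).
Find 13^(-1) mod 16 by the extended Euclidean algorithm:
16 = 1 × 13 + 3  ⟹  3 = (1)·16 + (-1)·13
13 = 4 × 3 + 1  ⟹  1 = (-4)·16 + (5)·13
So (5)·13 ≡ 1 (mod 16), i.e. 13^(-1) ≡ 5 (mod 16).
x ≡ 5 × 1 = 5 ≡ 5 (mod 16).
Check: 91 × 5 = 455 ≡ 7 (mod 112).
x ≡ 5 (mod 16), giving 7 solutions mod 112.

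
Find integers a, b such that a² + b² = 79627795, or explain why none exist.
Not possible

Factorization: 79627795 = 5 × 13 × 107^3
By Fermat: n is sum of two squares iff every prime p ≡ 3 (mod 4) appears to even power.
Prime(s) ≡ 3 (mod 4) with odd exponent: [(107, 3)]
Therefore 79627795 cannot be expressed as a² + b².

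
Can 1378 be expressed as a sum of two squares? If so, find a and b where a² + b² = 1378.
3² + 37² (a=3, b=37)

Factorization: 1378 = 2 × 13 × 53
By Fermat: n is sum of two squares iff every prime p ≡ 3 (mod 4) appears to even power.
All primes ≡ 3 (mod 4) appear to even power.
Search a = 0, 1, 2, … for 1378 - a² a perfect square: first hit at a = 3: 1378 - 9 = 1369 = 37².
1378 = 3² + 37² = 9 + 1369 ✓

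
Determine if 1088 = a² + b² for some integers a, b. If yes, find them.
8² + 32² (a=8, b=32)

Factorization: 1088 = 2^6 × 17
By Fermat: n is sum of two squares iff every prime p ≡ 3 (mod 4) appears to even power.
All primes ≡ 3 (mod 4) appear to even power.
Search a = 0, 1, 2, … for 1088 - a² a perfect square: first hit at a = 8: 1088 - 64 = 1024 = 32².
1088 = 8² + 32² = 64 + 1024 ✓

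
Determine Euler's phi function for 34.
16

34 = 2 × 17
φ(n) = n × ∏(1 - 1/p) for each prime p dividing n
φ(34) = 34 × (1 - 1/2) × (1 - 1/17) = 16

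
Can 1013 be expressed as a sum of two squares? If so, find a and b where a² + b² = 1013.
22² + 23² (a=22, b=23)

Factorization: 1013 = 1013
By Fermat: n is sum of two squares iff every prime p ≡ 3 (mod 4) appears to even power.
All primes ≡ 3 (mod 4) appear to even power.
Search a = 0, 1, 2, … for 1013 - a² a perfect square: first hit at a = 22: 1013 - 484 = 529 = 23².
1013 = 22² + 23² = 484 + 529 ✓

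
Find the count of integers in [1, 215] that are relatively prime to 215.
168

215 = 5 × 43
φ(n) = n × ∏(1 - 1/p) for each prime p dividing n
φ(215) = 215 × (1 - 1/5) × (1 - 1/43) = 168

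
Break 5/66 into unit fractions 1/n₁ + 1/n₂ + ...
1/14 + 1/231

Greedy algorithm:
5/66: ceiling(66/5) = 14, use 1/14
1/231: ceiling(231/1) = 231, use 1/231
Result: 5/66 = 1/14 + 1/231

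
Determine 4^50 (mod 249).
196

Repeated squaring. Binary of 50 = 110010.
4^1 ≡ 4 (mod 249); 4^2 ≡ 16 (mod 249); 4^4 ≡ 7 (mod 249); 4^8 ≡ 49 (mod 249); 4^16 ≡ 160 (mod 249); 4^32 ≡ 202 (mod 249)
4^50 = 4^2 × 4^16 × 4^32 ≡ 196 (mod 249)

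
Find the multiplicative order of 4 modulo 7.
3

7 is prime, so ord(4) divides φ(7) = 6.
Divisors of 6: 1, 2, 3, 6.
Repeated squaring: 4^1 ≡ 4, 4^2 ≡ 2, 4^4 ≡ 4 (mod 7).
Test 4^d mod 7 for each divisor d in increasing order:
4^1 ≡ 4
4^2 ≡ 2
4^3 = 4^2·4^1 ≡ 1  ← first divisor giving 1
The order is 3.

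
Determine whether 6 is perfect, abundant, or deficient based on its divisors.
perfect

Proper divisors of 6: sum = 1 + 2 + 3 = 6
Since 6 = 6, 6 is perfect.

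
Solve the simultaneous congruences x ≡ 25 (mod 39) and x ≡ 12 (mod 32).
844

Using Chinese Remainder Theorem:
M = 39 × 32 = 1248
M1 = 32, M2 = 39
y1 = 32^(-1) mod 39 = 11
y2 = 39^(-1) mod 32 = 23
x = (25×32×11 + 12×39×23) mod 1248 = 844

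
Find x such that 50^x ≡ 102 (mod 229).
181

Baby-step giant-step with step n = ⌈√229⌉ = 16.
Baby steps 50^j mod 229 (j:value) for j=0..15: 0:1, 1:50, 2:210, 3:195, 4:132, 5:188, 6:11, 7:92, 8:20, 9:84, 10:78, 11:7, 12:121, 13:96, 14:220, 15:8.
Giant-step multiplier: 50^(-16) ≡ 50^(228-16) = 50^212 ≡ 75 (mod 229).
Giant steps γ_i = 102·75^i mod 229: γ_0=102, γ_1=93, γ_2=105, γ_3=89, γ_4=34, γ_5=31, γ_6=35, γ_7=106, γ_8=164, γ_9=163, γ_10=88, γ_11=188 (in table at j=5).
x = i·n + j = 11·16 + 5 = 181.
Check: 50^181 ≡ 102 (mod 229).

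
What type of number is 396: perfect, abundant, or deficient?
abundant

Proper divisors of 396: sum = 1 + 2 + 3 + 4 + 6 + 9 + 11 + 12 + ... + 66 + 99 + 132 + 198 (17 divisors) = 696
Since 696 > 396, 396 is abundant.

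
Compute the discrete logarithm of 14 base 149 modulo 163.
82

Baby-step giant-step with step n = ⌈√163⌉ = 13.
Baby steps 149^j mod 163 (j:value) for j=0..12: 0:1, 1:149, 2:33, 3:27, 4:111, 5:76, 6:77, 7:63, 8:96, 9:123, 10:71, 11:147, 12:61.
Giant-step multiplier: 149^(-13) ≡ 149^(162-13) = 149^149 ≡ 117 (mod 163).
Giant steps γ_i = 14·117^i mod 163: γ_0=14, γ_1=8, γ_2=121, γ_3=139, γ_4=126, γ_5=72, γ_6=111 (in table at j=4).
x = i·n + j = 6·13 + 4 = 82.
Check: 149^82 ≡ 14 (mod 163).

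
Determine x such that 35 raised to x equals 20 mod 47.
29

Baby-step giant-step with step n = ⌈√47⌉ = 7.
Baby steps 35^j mod 47 (j:value) for j=0..6: 0:1, 1:35, 2:3, 3:11, 4:9, 5:33, 6:27.
Giant-step multiplier: 35^(-7) ≡ 35^(46-7) = 35^39 ≡ 19 (mod 47).
Giant steps γ_i = 20·19^i mod 47: γ_0=20, γ_1=4, γ_2=29, γ_3=34, γ_4=35 (in table at j=1).
x = i·n + j = 4·7 + 1 = 29.
Check: 35^29 ≡ 20 (mod 47).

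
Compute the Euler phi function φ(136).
64

136 = 2^3 × 17
φ(n) = n × ∏(1 - 1/p) for each prime p dividing n
φ(136) = 136 × (1 - 1/2) × (1 - 1/17) = 64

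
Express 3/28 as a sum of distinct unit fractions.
1/10 + 1/140

Greedy algorithm:
3/28: ceiling(28/3) = 10, use 1/10
1/140: ceiling(140/1) = 140, use 1/140
Result: 3/28 = 1/10 + 1/140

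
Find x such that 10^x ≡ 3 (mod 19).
5

Baby-step giant-step with step n = ⌈√19⌉ = 5.
Baby steps 10^j mod 19 (j:value) for j=0..4: 0:1, 1:10, 2:5, 3:12, 4:6.
Giant-step multiplier: 10^(-5) ≡ 10^(18-5) = 10^13 ≡ 13 (mod 19).
Giant steps γ_i = 3·13^i mod 19: γ_0=3, γ_1=1 (in table at j=0).
x = i·n + j = 1·5 + 0 = 5.
Check: 10^5 ≡ 3 (mod 19).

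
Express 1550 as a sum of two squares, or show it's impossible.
Not possible

Factorization: 1550 = 2 × 5^2 × 31
By Fermat: n is sum of two squares iff every prime p ≡ 3 (mod 4) appears to even power.
Prime(s) ≡ 3 (mod 4) with odd exponent: [(31, 1)]
Therefore 1550 cannot be expressed as a² + b².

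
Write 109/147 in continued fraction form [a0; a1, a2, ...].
[0; 1, 2, 1, 6, 1, 1, 2]

Euclidean algorithm steps:
109 = 0 × 147 + 109
147 = 1 × 109 + 38
109 = 2 × 38 + 33
38 = 1 × 33 + 5
33 = 6 × 5 + 3
5 = 1 × 3 + 2
3 = 1 × 2 + 1
2 = 2 × 1 + 0
Continued fraction: [0; 1, 2, 1, 6, 1, 1, 2]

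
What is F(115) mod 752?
421

Matrix identity: Q^n = [[F_(n+1), F_n], [F_n, F_(n-1)]] with Q = [[1,1],[1,0]].
n = 115 = 1110011₂. Square-and-multiply, entries mod 752:
Q^1 = [[1,1],[1,0]]
Q^3 = (Q^1)²·Q = [[3,2],[2,1]]
Q^7 = (Q^3)²·Q = [[21,13],[13,8]]
Q^14 = (Q^7)² = [[610,377],[377,233]]
Q^28 = (Q^14)² = [[613,467],[467,146]]
Q^57 = (Q^28)²·Q = [[39,530],[530,261]]
Q^115 = (Q^57)²·Q = [[749,421],[421,328]]
F_115 mod 752 = Q^115[0][1] = 421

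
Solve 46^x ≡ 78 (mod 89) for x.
56

Baby-step giant-step with step n = ⌈√89⌉ = 10.
Baby steps 46^j mod 89 (j:value) for j=0..9: 0:1, 1:46, 2:69, 3:59, 4:44, 5:66, 6:10, 7:15, 8:67, 9:56.
Giant-step multiplier: 46^(-10) ≡ 46^(88-10) = 46^78 ≡ 71 (mod 89).
Giant steps γ_i = 78·71^i mod 89: γ_0=78, γ_1=20, γ_2=85, γ_3=72, γ_4=39, γ_5=10 (in table at j=6).
x = i·n + j = 5·10 + 6 = 56.
Check: 46^56 ≡ 78 (mod 89).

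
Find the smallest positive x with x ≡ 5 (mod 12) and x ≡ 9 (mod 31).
257

Using Chinese Remainder Theorem:
M = 12 × 31 = 372
M1 = 31, M2 = 12
y1 = 31^(-1) mod 12 = 7
y2 = 12^(-1) mod 31 = 13
x = (5×31×7 + 9×12×13) mod 372 = 257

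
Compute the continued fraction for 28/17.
[1; 1, 1, 1, 5]

Euclidean algorithm steps:
28 = 1 × 17 + 11
17 = 1 × 11 + 6
11 = 1 × 6 + 5
6 = 1 × 5 + 1
5 = 5 × 1 + 0
Continued fraction: [1; 1, 1, 1, 5]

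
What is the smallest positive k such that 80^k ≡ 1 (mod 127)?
42

127 is prime, so ord(80) divides φ(127) = 126.
Divisors of 126: 1, 2, 3, 6, 7, 9, 14, 18, 21, 42, 63, 126.
Repeated squaring: 80^1 ≡ 80, 80^2 ≡ 50, 80^4 ≡ 87, 80^8 ≡ 76, 80^16 ≡ 61, 80^32 ≡ 38, 80^64 ≡ 47 (mod 127).
Test 80^d mod 127 for each divisor d in increasing order:
80^1 ≡ 80
80^2 ≡ 50
80^3 = 80^2·80^1 ≡ 63
80^6 = 80^4·80^2 ≡ 32
80^7 = 80^4·80^2·80^1 ≡ 20
80^9 = 80^8·80^1 ≡ 111
80^14 = 80^8·80^4·80^2 ≡ 19
80^18 = 80^16·80^2 ≡ 2
80^21 = 80^16·80^4·80^1 ≡ 126
80^42 = 80^32·80^8·80^2 ≡ 1  ← first divisor giving 1
The order is 42.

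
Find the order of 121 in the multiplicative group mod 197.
98

197 is prime, so ord(121) divides φ(197) = 196.
Divisors of 196: 1, 2, 4, 7, 14, 28, 49, 98, 196.
Repeated squaring: 121^1 ≡ 121, 121^2 ≡ 63, 121^4 ≡ 29, 121^8 ≡ 53, 121^16 ≡ 51, 121^32 ≡ 40, 121^64 ≡ 24, 121^128 ≡ 182 (mod 197).
Test 121^d mod 197 for each divisor d in increasing order:
121^1 ≡ 121
121^2 ≡ 63
121^4 ≡ 29
121^7 = 121^4·121^2·121^1 ≡ 33
121^14 = 121^8·121^4·121^2 ≡ 104
121^28 = 121^16·121^8·121^4 ≡ 178
121^49 = 121^32·121^16·121^1 ≡ 196
121^98 = 121^64·121^32·121^2 ≡ 1  ← first divisor giving 1
The order is 98.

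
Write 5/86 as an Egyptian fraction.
1/18 + 1/387

Greedy algorithm:
5/86: ceiling(86/5) = 18, use 1/18
1/387: ceiling(387/1) = 387, use 1/387
Result: 5/86 = 1/18 + 1/387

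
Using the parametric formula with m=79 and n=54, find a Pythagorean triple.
(3325, 8532, 9157)

Euclid's formula: a = m² - n², b = 2mn, c = m² + n²
m = 79, n = 54
a = 79² - 54² = 6241 - 2916 = 3325
b = 2 × 79 × 54 = 8532
c = 79² + 54² = 6241 + 2916 = 9157
Verification: 3325² + 8532² = 11055625 + 72795024 = 83850649 = 9157² ✓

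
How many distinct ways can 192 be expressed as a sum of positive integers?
1987276856363

p(n) counts ways to write n as a sum of positive integers (order ignored).
Euler's pentagonal recurrence: p(k) = p(k-1) + p(k-2) - p(k-5) - p(k-7) + p(k-12) + p(k-15) - ... (offsets j(3j∓1)/2, signs ++--, p(0)=1, p(<0)=0).
DP table for k = 0..191: p(0)=1, p(1)=1, p(2)=2, p(3)=3, p(4)=5, p(5)=7, p(6)=11, p(7)=15, p(8)=22, p(9)=30, p(10)=42, p(11)=56, p(12)=77, p(13)=101, p(14)=135, p(15)=176, p(16)=231, p(17)=297, p(18)=385, p(19)=490, p(20)=627, p(21)=792, p(22)=1002, p(23)=1255, p(24)=1575, p(25)=1958, p(26)=2436, p(27)=3010, p(28)=3718, p(29)=4565, p(30)=5604, p(31)=6842, p(32)=8349, p(33)=10143, p(34)=12310, p(35)=14883, p(36)=17977, p(37)=21637, p(38)=26015, p(39)=31185, p(40)=37338, p(41)=44583, p(42)=53174, p(43)=63261, p(44)=75175, p(45)=89134, p(46)=105558, p(47)=124754, p(48)=147273, p(49)=173525, p(50)=204226, p(51)=239943, p(52)=281589, p(53)=329931, p(54)=386155, p(55)=451276, p(56)=526823, p(57)=614154, p(58)=715220, p(59)=831820, p(60)=966467, p(61)=1121505, p(62)=1300156, p(63)=1505499, p(64)=1741630, p(65)=2012558, p(66)=2323520, p(67)=2679689, p(68)=3087735, p(69)=3554345, p(70)=4087968, p(71)=4697205, p(72)=5392783, p(73)=6185689, p(74)=7089500, p(75)=8118264, p(76)=9289091, p(77)=10619863, p(78)=12132164, p(79)=13848650, p(80)=15796476, p(81)=18004327, p(82)=20506255, p(83)=23338469, p(84)=26543660, p(85)=30167357, p(86)=34262962, p(87)=38887673, p(88)=44108109, p(89)=49995925, p(90)=56634173, p(91)=64112359, p(92)=72533807, p(93)=82010177, p(94)=92669720, p(95)=104651419, p(96)=118114304, p(97)=133230930, p(98)=150198136, p(99)=169229875, p(100)=190569292, p(101)=214481126, p(102)=241265379, p(103)=271248950, p(104)=304801365, p(105)=342325709, p(106)=384276336, p(107)=431149389, p(108)=483502844, p(109)=541946240, p(110)=607163746, p(111)=679903203, p(112)=761002156, p(113)=851376628, p(114)=952050665, p(115)=1064144451, p(116)=1188908248, p(117)=1327710076, p(118)=1482074143, p(119)=1653668665, p(120)=1844349560, p(121)=2056148051, p(122)=2291320912, p(123)=2552338241, p(124)=2841940500, p(125)=3163127352, p(126)=3519222692, p(127)=3913864295, p(128)=4351078600, p(129)=4835271870, p(130)=5371315400, p(131)=5964539504, p(132)=6620830889, p(133)=7346629512, p(134)=8149040695, p(135)=9035836076, p(136)=10015581680, p(137)=11097645016, p(138)=12292341831, p(139)=13610949895, p(140)=15065878135, p(141)=16670689208, p(142)=18440293320, p(143)=20390982757, p(144)=22540654445, p(145)=24908858009, p(146)=27517052599, p(147)=30388671978, p(148)=33549419497, p(149)=37027355200, p(150)=40853235313, p(151)=45060624582, p(152)=49686288421, p(153)=54770336324, p(154)=60356673280, p(155)=66493182097, p(156)=73232243759, p(157)=80630964769, p(158)=88751778802, p(159)=97662728555, p(160)=107438159466, p(161)=118159068427, p(162)=129913904637, p(163)=142798995930, p(164)=156919475295, p(165)=172389800255, p(166)=189334822579, p(167)=207890420102, p(168)=228204732751, p(169)=250438925115, p(170)=274768617130, p(171)=301384802048, p(172)=330495499613, p(173)=362326859895, p(174)=397125074750, p(175)=435157697830, p(176)=476715857290, p(177)=522115831195, p(178)=571701605655, p(179)=625846753120, p(180)=684957390936, p(181)=749474411781, p(182)=819876908323, p(183)=896684817527, p(184)=980462880430, p(185)=1071823774337, p(186)=1171432692373, p(187)=1280011042268, p(188)=1398341745571, p(189)=1527273599625, p(190)=1667727404093, p(191)=1820701100652.
Final step: p(192) = p(191) + p(190) - p(187) - p(185) + p(180) + p(177) - p(170) - p(166) + p(157) + p(152) - p(141) - p(135) + p(122) + p(115) - p(100) - p(92) + p(75) + p(66) - p(47) - p(37) + p(16) + p(5)
= 1820701100652 + 1667727404093 - 1280011042268 - 1071823774337 + 684957390936 + 522115831195 - 274768617130 - 189334822579 + 80630964769 + 49686288421 - 16670689208 - 9035836076 + 2291320912 + 1064144451 - 190569292 - 72533807 + 8118264 + 2323520 - 124754 - 21637 + 231 + 7
= 1987276856363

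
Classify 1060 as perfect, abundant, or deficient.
abundant

Proper divisors of 1060: sum = 1 + 2 + 4 + 5 + 10 + 20 + 53 + 106 + 212 + 265 + 530 = 1208
Since 1208 > 1060, 1060 is abundant.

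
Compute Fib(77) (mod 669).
560

Matrix identity: Q^n = [[F_(n+1), F_n], [F_n, F_(n-1)]] with Q = [[1,1],[1,0]].
n = 77 = 1001101₂. Square-and-multiply, entries mod 669:
Q^1 = [[1,1],[1,0]]
Q^2 = (Q^1)² = [[2,1],[1,1]]
Q^4 = (Q^2)² = [[5,3],[3,2]]
Q^9 = (Q^4)²·Q = [[55,34],[34,21]]
Q^19 = (Q^9)²·Q = [[75,167],[167,577]]
Q^38 = (Q^19)² = [[64,506],[506,227]]
Q^77 = (Q^38)²·Q = [[626,560],[560,66]]
F_77 mod 669 = Q^77[0][1] = 560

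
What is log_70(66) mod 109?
96

Baby-step giant-step with step n = ⌈√109⌉ = 11.
Baby steps 70^j mod 109 (j:value) for j=0..10: 0:1, 1:70, 2:104, 3:86, 4:25, 5:6, 6:93, 7:79, 8:80, 9:41, 10:36.
Giant-step multiplier: 70^(-11) ≡ 70^(108-11) = 70^97 ≡ 42 (mod 109).
Giant steps γ_i = 66·42^i mod 109: γ_0=66, γ_1=47, γ_2=12, γ_3=68, γ_4=22, γ_5=52, γ_6=4, γ_7=59, γ_8=80 (in table at j=8).
x = i·n + j = 8·11 + 8 = 96.
Check: 70^96 ≡ 66 (mod 109).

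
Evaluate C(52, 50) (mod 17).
0

Using Lucas' theorem:
Write n=52 and k=50 in base 17:
n in base 17: [3, 1]
k in base 17: [2, 16]
C(52,50) mod 17 = ∏ C(n_i, k_i) mod 17
Digit binomials (mod 17): C(3,2) = 3; C(1,16) = 0 (k_i > n_i)
Product: 3 × 0 = 0 ≡ 0 (mod 17)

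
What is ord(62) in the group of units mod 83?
82

83 is prime, so ord(62) divides φ(83) = 82.
Divisors of 82: 1, 2, 41, 82.
Repeated squaring: 62^1 ≡ 62, 62^2 ≡ 26, 62^4 ≡ 12, 62^8 ≡ 61, 62^16 ≡ 69, 62^32 ≡ 30, 62^64 ≡ 70 (mod 83).
Test 62^d mod 83 for each divisor d in increasing order:
62^1 ≡ 62
62^2 ≡ 26
62^41 = 62^32·62^8·62^1 ≡ 82
62^82 = 62^64·62^16·62^2 ≡ 1  ← first divisor giving 1
The order is 82.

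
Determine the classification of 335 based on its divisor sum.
deficient

Proper divisors of 335: sum = 1 + 5 + 67 = 73
Since 73 < 335, 335 is deficient.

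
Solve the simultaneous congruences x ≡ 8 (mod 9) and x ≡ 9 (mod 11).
53

Using Chinese Remainder Theorem:
M = 9 × 11 = 99
M1 = 11, M2 = 9
y1 = 11^(-1) mod 9 = 5
y2 = 9^(-1) mod 11 = 5
x = (8×11×5 + 9×9×5) mod 99 = 53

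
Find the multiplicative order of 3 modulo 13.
3

13 is prime, so ord(3) divides φ(13) = 12.
Divisors of 12: 1, 2, 3, 4, 6, 12.
Repeated squaring: 3^1 ≡ 3, 3^2 ≡ 9, 3^4 ≡ 3, 3^8 ≡ 9 (mod 13).
Test 3^d mod 13 for each divisor d in increasing order:
3^1 ≡ 3
3^2 ≡ 9
3^3 = 3^2·3^1 ≡ 1  ← first divisor giving 1
The order is 3.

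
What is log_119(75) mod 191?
34

Baby-step giant-step with step n = ⌈√191⌉ = 14.
Baby steps 119^j mod 191 (j:value) for j=0..13: 0:1, 1:119, 2:27, 3:157, 4:156, 5:37, 6:10, 7:44, 8:79, 9:42, 10:32, 11:179, 12:100, 13:58.
Giant-step multiplier: 119^(-14) ≡ 119^(190-14) = 119^176 ≡ 169 (mod 191).
Giant steps γ_i = 75·169^i mod 191: γ_0=75, γ_1=69, γ_2=10 (in table at j=6).
x = i·n + j = 2·14 + 6 = 34.
Check: 119^34 ≡ 75 (mod 191).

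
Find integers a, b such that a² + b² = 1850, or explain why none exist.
1² + 43² (a=1, b=43)

Factorization: 1850 = 2 × 5^2 × 37
By Fermat: n is sum of two squares iff every prime p ≡ 3 (mod 4) appears to even power.
All primes ≡ 3 (mod 4) appear to even power.
Search a = 0, 1, 2, … for 1850 - a² a perfect square: first hit at a = 1: 1850 - 1 = 1849 = 43².
1850 = 1² + 43² = 1 + 1849 ✓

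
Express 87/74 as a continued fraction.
[1; 5, 1, 2, 4]

Euclidean algorithm steps:
87 = 1 × 74 + 13
74 = 5 × 13 + 9
13 = 1 × 9 + 4
9 = 2 × 4 + 1
4 = 4 × 1 + 0
Continued fraction: [1; 5, 1, 2, 4]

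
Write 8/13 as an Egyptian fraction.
1/2 + 1/9 + 1/234

Greedy algorithm:
8/13: ceiling(13/8) = 2, use 1/2
3/26: ceiling(26/3) = 9, use 1/9
1/234: ceiling(234/1) = 234, use 1/234
Result: 8/13 = 1/2 + 1/9 + 1/234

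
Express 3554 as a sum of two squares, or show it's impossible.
23² + 55² (a=23, b=55)

Factorization: 3554 = 2 × 1777
By Fermat: n is sum of two squares iff every prime p ≡ 3 (mod 4) appears to even power.
All primes ≡ 3 (mod 4) appear to even power.
Search a = 0, 1, 2, … for 3554 - a² a perfect square: first hit at a = 23: 3554 - 529 = 3025 = 55².
3554 = 23² + 55² = 529 + 3025 ✓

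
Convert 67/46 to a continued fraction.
[1; 2, 5, 4]

Euclidean algorithm steps:
67 = 1 × 46 + 21
46 = 2 × 21 + 4
21 = 5 × 4 + 1
4 = 4 × 1 + 0
Continued fraction: [1; 2, 5, 4]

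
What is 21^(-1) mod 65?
31

gcd(21, 65) = 1, so the inverse exists.
Extended Euclidean algorithm on (65, 21):
65 = 3 × 21 + 2  ⟹  2 = (1)·65 + (-3)·21
21 = 10 × 2 + 1  ⟹  1 = (-10)·65 + (31)·21
So (31)·21 ≡ 1 (mod 65), i.e. 21^(-1) ≡ 31 (mod 65).
Check: 21 × 31 = 651 ≡ 1 (mod 65)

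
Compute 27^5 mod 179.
88

Repeated squaring. Binary of 5 = 101.
27^1 ≡ 27 (mod 179); 27^2 ≡ 13 (mod 179); 27^4 ≡ 169 (mod 179)
27^5 = 27^1 × 27^4 ≡ 88 (mod 179)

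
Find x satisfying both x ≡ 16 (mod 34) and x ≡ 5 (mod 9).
50

Using Chinese Remainder Theorem:
M = 34 × 9 = 306
M1 = 9, M2 = 34
y1 = 9^(-1) mod 34 = 19
y2 = 34^(-1) mod 9 = 4
x = (16×9×19 + 5×34×4) mod 306 = 50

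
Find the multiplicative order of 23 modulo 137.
136

137 is prime, so ord(23) divides φ(137) = 136.
Divisors of 136: 1, 2, 4, 8, 17, 34, 68, 136.
Repeated squaring: 23^1 ≡ 23, 23^2 ≡ 118, 23^4 ≡ 87, 23^8 ≡ 34, 23^16 ≡ 60, 23^32 ≡ 38, 23^64 ≡ 74, 23^128 ≡ 133 (mod 137).
Test 23^d mod 137 for each divisor d in increasing order:
23^1 ≡ 23
23^2 ≡ 118
23^4 ≡ 87
23^8 ≡ 34
23^17 = 23^16·23^1 ≡ 10
23^34 = 23^32·23^2 ≡ 100
23^68 = 23^64·23^4 ≡ 136
23^136 = 23^128·23^8 ≡ 1  ← first divisor giving 1
The order is 136.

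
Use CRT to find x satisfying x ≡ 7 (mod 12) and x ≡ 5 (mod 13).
31

Using Chinese Remainder Theorem:
M = 12 × 13 = 156
M1 = 13, M2 = 12
y1 = 13^(-1) mod 12 = 1
y2 = 12^(-1) mod 13 = 12
x = (7×13×1 + 5×12×12) mod 156 = 31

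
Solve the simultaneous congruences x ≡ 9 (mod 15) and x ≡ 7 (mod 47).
54

Using Chinese Remainder Theorem:
M = 15 × 47 = 705
M1 = 47, M2 = 15
y1 = 47^(-1) mod 15 = 8
y2 = 15^(-1) mod 47 = 22
x = (9×47×8 + 7×15×22) mod 705 = 54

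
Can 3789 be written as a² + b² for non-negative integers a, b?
42² + 45² (a=42, b=45)

Factorization: 3789 = 3^2 × 421
By Fermat: n is sum of two squares iff every prime p ≡ 3 (mod 4) appears to even power.
All primes ≡ 3 (mod 4) appear to even power.
Search a = 0, 1, 2, … for 3789 - a² a perfect square: first hit at a = 42: 3789 - 1764 = 2025 = 45².
3789 = 42² + 45² = 1764 + 2025 ✓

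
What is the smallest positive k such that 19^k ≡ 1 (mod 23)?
22

23 is prime, so ord(19) divides φ(23) = 22.
Divisors of 22: 1, 2, 11, 22.
Repeated squaring: 19^1 ≡ 19, 19^2 ≡ 16, 19^4 ≡ 3, 19^8 ≡ 9, 19^16 ≡ 12 (mod 23).
Test 19^d mod 23 for each divisor d in increasing order:
19^1 ≡ 19
19^2 ≡ 16
19^11 = 19^8·19^2·19^1 ≡ 22
19^22 = 19^16·19^4·19^2 ≡ 1  ← first divisor giving 1
The order is 22.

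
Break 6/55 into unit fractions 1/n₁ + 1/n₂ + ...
1/10 + 1/110

Greedy algorithm:
6/55: ceiling(55/6) = 10, use 1/10
1/110: ceiling(110/1) = 110, use 1/110
Result: 6/55 = 1/10 + 1/110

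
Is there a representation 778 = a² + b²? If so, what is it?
7² + 27² (a=7, b=27)

Factorization: 778 = 2 × 389
By Fermat: n is sum of two squares iff every prime p ≡ 3 (mod 4) appears to even power.
All primes ≡ 3 (mod 4) appear to even power.
Search a = 0, 1, 2, … for 778 - a² a perfect square: first hit at a = 7: 778 - 49 = 729 = 27².
778 = 7² + 27² = 49 + 729 ✓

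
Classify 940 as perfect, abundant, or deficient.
abundant

Proper divisors of 940: sum = 1 + 2 + 4 + 5 + 10 + 20 + 47 + 94 + 188 + 235 + 470 = 1076
Since 1076 > 940, 940 is abundant.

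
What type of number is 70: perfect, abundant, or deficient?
abundant

Proper divisors of 70: sum = 1 + 2 + 5 + 7 + 10 + 14 + 35 = 74
Since 74 > 70, 70 is abundant.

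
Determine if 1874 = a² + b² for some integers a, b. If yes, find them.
5² + 43² (a=5, b=43)

Factorization: 1874 = 2 × 937
By Fermat: n is sum of two squares iff every prime p ≡ 3 (mod 4) appears to even power.
All primes ≡ 3 (mod 4) appear to even power.
Search a = 0, 1, 2, … for 1874 - a² a perfect square: first hit at a = 5: 1874 - 25 = 1849 = 43².
1874 = 5² + 43² = 25 + 1849 ✓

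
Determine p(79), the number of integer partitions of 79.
13848650

p(n) counts ways to write n as a sum of positive integers (order ignored).
Euler's pentagonal recurrence: p(k) = p(k-1) + p(k-2) - p(k-5) - p(k-7) + p(k-12) + p(k-15) - ... (offsets j(3j∓1)/2, signs ++--, p(0)=1, p(<0)=0).
DP table for k = 0..78: p(0)=1, p(1)=1, p(2)=2, p(3)=3, p(4)=5, p(5)=7, p(6)=11, p(7)=15, p(8)=22, p(9)=30, p(10)=42, p(11)=56, p(12)=77, p(13)=101, p(14)=135, p(15)=176, p(16)=231, p(17)=297, p(18)=385, p(19)=490, p(20)=627, p(21)=792, p(22)=1002, p(23)=1255, p(24)=1575, p(25)=1958, p(26)=2436, p(27)=3010, p(28)=3718, p(29)=4565, p(30)=5604, p(31)=6842, p(32)=8349, p(33)=10143, p(34)=12310, p(35)=14883, p(36)=17977, p(37)=21637, p(38)=26015, p(39)=31185, p(40)=37338, p(41)=44583, p(42)=53174, p(43)=63261, p(44)=75175, p(45)=89134, p(46)=105558, p(47)=124754, p(48)=147273, p(49)=173525, p(50)=204226, p(51)=239943, p(52)=281589, p(53)=329931, p(54)=386155, p(55)=451276, p(56)=526823, p(57)=614154, p(58)=715220, p(59)=831820, p(60)=966467, p(61)=1121505, p(62)=1300156, p(63)=1505499, p(64)=1741630, p(65)=2012558, p(66)=2323520, p(67)=2679689, p(68)=3087735, p(69)=3554345, p(70)=4087968, p(71)=4697205, p(72)=5392783, p(73)=6185689, p(74)=7089500, p(75)=8118264, p(76)=9289091, p(77)=10619863, p(78)=12132164.
Final step: p(79) = p(78) + p(77) - p(74) - p(72) + p(67) + p(64) - p(57) - p(53) + p(44) + p(39) - p(28) - p(22) + p(9) + p(2)
= 12132164 + 10619863 - 7089500 - 5392783 + 2679689 + 1741630 - 614154 - 329931 + 75175 + 31185 - 3718 - 1002 + 30 + 2
= 13848650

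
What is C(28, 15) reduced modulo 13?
2

Using Lucas' theorem:
Write n=28 and k=15 in base 13:
n in base 13: [2, 2]
k in base 13: [1, 2]
C(28,15) mod 13 = ∏ C(n_i, k_i) mod 13
Digit binomials (mod 13): C(2,1) = 2; C(2,2) = 1
Product: 2 × 1 = 2 ≡ 2 (mod 13)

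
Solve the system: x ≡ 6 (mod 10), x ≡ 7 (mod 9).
16

Using Chinese Remainder Theorem:
M = 10 × 9 = 90
M1 = 9, M2 = 10
y1 = 9^(-1) mod 10 = 9
y2 = 10^(-1) mod 9 = 1
x = (6×9×9 + 7×10×1) mod 90 = 16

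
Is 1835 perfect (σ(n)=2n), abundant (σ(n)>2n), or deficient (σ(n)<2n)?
deficient

Proper divisors of 1835: sum = 1 + 5 + 367 = 373
Since 373 < 1835, 1835 is deficient.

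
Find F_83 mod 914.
85

Matrix identity: Q^n = [[F_(n+1), F_n], [F_n, F_(n-1)]] with Q = [[1,1],[1,0]].
n = 83 = 1010011₂. Square-and-multiply, entries mod 914:
Q^1 = [[1,1],[1,0]]
Q^2 = (Q^1)² = [[2,1],[1,1]]
Q^5 = (Q^2)²·Q = [[8,5],[5,3]]
Q^10 = (Q^5)² = [[89,55],[55,34]]
Q^20 = (Q^10)² = [[892,367],[367,525]]
Q^41 = (Q^20)²·Q = [[788,815],[815,887]]
Q^83 = (Q^41)²·Q = [[608,85],[85,523]]
F_83 mod 914 = Q^83[0][1] = 85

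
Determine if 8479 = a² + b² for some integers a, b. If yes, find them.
Not possible

Factorization: 8479 = 61 × 139
By Fermat: n is sum of two squares iff every prime p ≡ 3 (mod 4) appears to even power.
Prime(s) ≡ 3 (mod 4) with odd exponent: [(139, 1)]
Therefore 8479 cannot be expressed as a² + b².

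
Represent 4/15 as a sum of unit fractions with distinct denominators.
1/4 + 1/60

Greedy algorithm:
4/15: ceiling(15/4) = 4, use 1/4
1/60: ceiling(60/1) = 60, use 1/60
Result: 4/15 = 1/4 + 1/60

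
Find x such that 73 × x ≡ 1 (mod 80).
57

gcd(73, 80) = 1, so the inverse exists.
Extended Euclidean algorithm on (80, 73):
80 = 1 × 73 + 7  ⟹  7 = (1)·80 + (-1)·73
73 = 10 × 7 + 3  ⟹  3 = (-10)·80 + (11)·73
7 = 2 × 3 + 1  ⟹  1 = (21)·80 + (-23)·73
So (-23)·73 ≡ 1 (mod 80), i.e. 73^(-1) ≡ -23 ≡ 57 (mod 80).
Check: 73 × 57 = 4161 ≡ 1 (mod 80)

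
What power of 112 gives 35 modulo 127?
124

Baby-step giant-step with step n = ⌈√127⌉ = 12.
Baby steps 112^j mod 127 (j:value) for j=0..11: 0:1, 1:112, 2:98, 3:54, 4:79, 5:85, 6:122, 7:75, 8:18, 9:111, 10:113, 11:83.
Giant-step multiplier: 112^(-12) ≡ 112^(126-12) = 112^114 ≡ 61 (mod 127).
Giant steps γ_i = 35·61^i mod 127: γ_0=35, γ_1=103, γ_2=60, γ_3=104, γ_4=121, γ_5=15, γ_6=26, γ_7=62, γ_8=99, γ_9=70, γ_10=79 (in table at j=4).
x = i·n + j = 10·12 + 4 = 124.
Check: 112^124 ≡ 35 (mod 127).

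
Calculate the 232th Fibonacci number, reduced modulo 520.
99

Matrix identity: Q^n = [[F_(n+1), F_n], [F_n, F_(n-1)]] with Q = [[1,1],[1,0]].
n = 232 = 11101000₂. Square-and-multiply, entries mod 520:
Q^1 = [[1,1],[1,0]]
Q^3 = (Q^1)²·Q = [[3,2],[2,1]]
Q^7 = (Q^3)²·Q = [[21,13],[13,8]]
Q^14 = (Q^7)² = [[90,377],[377,233]]
Q^29 = (Q^14)²·Q = [[40,469],[469,91]]
Q^58 = (Q^29)² = [[41,79],[79,482]]
Q^116 = (Q^58)² = [[122,237],[237,405]]
Q^232 = (Q^116)² = [[333,99],[99,234]]
F_232 mod 520 = Q^232[0][1] = 99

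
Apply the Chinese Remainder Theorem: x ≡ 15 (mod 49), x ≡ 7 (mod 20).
407

Using Chinese Remainder Theorem:
M = 49 × 20 = 980
M1 = 20, M2 = 49
y1 = 20^(-1) mod 49 = 27
y2 = 49^(-1) mod 20 = 9
x = (15×20×27 + 7×49×9) mod 980 = 407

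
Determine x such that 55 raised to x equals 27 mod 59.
46

Baby-step giant-step with step n = ⌈√59⌉ = 8.
Baby steps 55^j mod 59 (j:value) for j=0..7: 0:1, 1:55, 2:16, 3:54, 4:20, 5:38, 6:25, 7:18.
Giant-step multiplier: 55^(-8) ≡ 55^(58-8) = 55^50 ≡ 9 (mod 59).
Giant steps γ_i = 27·9^i mod 59: γ_0=27, γ_1=7, γ_2=4, γ_3=36, γ_4=29, γ_5=25 (in table at j=6).
x = i·n + j = 5·8 + 6 = 46.
Check: 55^46 ≡ 27 (mod 59).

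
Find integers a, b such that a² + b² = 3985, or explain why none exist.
4² + 63² (a=4, b=63)

Factorization: 3985 = 5 × 797
By Fermat: n is sum of two squares iff every prime p ≡ 3 (mod 4) appears to even power.
All primes ≡ 3 (mod 4) appear to even power.
Search a = 0, 1, 2, … for 3985 - a² a perfect square: first hit at a = 4: 3985 - 16 = 3969 = 63².
3985 = 4² + 63² = 16 + 3969 ✓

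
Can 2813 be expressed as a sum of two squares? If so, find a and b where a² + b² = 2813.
2² + 53² (a=2, b=53)

Factorization: 2813 = 29 × 97
By Fermat: n is sum of two squares iff every prime p ≡ 3 (mod 4) appears to even power.
All primes ≡ 3 (mod 4) appear to even power.
Search a = 0, 1, 2, … for 2813 - a² a perfect square: first hit at a = 2: 2813 - 4 = 2809 = 53².
2813 = 2² + 53² = 4 + 2809 ✓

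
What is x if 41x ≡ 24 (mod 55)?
x ≡ 14 (mod 55)

gcd(41, 55) = 1, which divides 24, so solutions exist.
Find 41^(-1) mod 55 by the extended Euclidean algorithm:
55 = 1 × 41 + 14  ⟹  14 = (1)·55 + (-1)·41
41 = 2 × 14 + 13  ⟹  13 = (-2)·55 + (3)·41
14 = 1 × 13 + 1  ⟹  1 = (3)·55 + (-4)·41
So (-4)·41 ≡ 1 (mod 55), i.e. 41^(-1) ≡ -4 ≡ 51 (mod 55).
x ≡ 51 × 24 = 1224 ≡ 14 (mod 55).
Check: 41 × 14 = 574 ≡ 24 (mod 55).
Unique solution: x ≡ 14 (mod 55)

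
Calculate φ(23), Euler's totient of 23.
22

23 = 23
φ(n) = n × ∏(1 - 1/p) for each prime p dividing n
φ(23) = 23 × (1 - 1/23) = 22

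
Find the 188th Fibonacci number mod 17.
4

Matrix identity: Q^n = [[F_(n+1), F_n], [F_n, F_(n-1)]] with Q = [[1,1],[1,0]].
n = 188 = 10111100₂. Square-and-multiply, entries mod 17:
Q^1 = [[1,1],[1,0]]
Q^2 = (Q^1)² = [[2,1],[1,1]]
Q^5 = (Q^2)²·Q = [[8,5],[5,3]]
Q^11 = (Q^5)²·Q = [[8,4],[4,4]]
Q^23 = (Q^11)²·Q = [[9,12],[12,14]]
Q^47 = (Q^23)²·Q = [[8,4],[4,4]]
Q^94 = (Q^47)² = [[12,14],[14,15]]
Q^188 = (Q^94)² = [[0,4],[4,13]]
F_188 mod 17 = Q^188[0][1] = 4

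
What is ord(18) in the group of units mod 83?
82

83 is prime, so ord(18) divides φ(83) = 82.
Divisors of 82: 1, 2, 41, 82.
Repeated squaring: 18^1 ≡ 18, 18^2 ≡ 75, 18^4 ≡ 64, 18^8 ≡ 29, 18^16 ≡ 11, 18^32 ≡ 38, 18^64 ≡ 33 (mod 83).
Test 18^d mod 83 for each divisor d in increasing order:
18^1 ≡ 18
18^2 ≡ 75
18^41 = 18^32·18^8·18^1 ≡ 82
18^82 = 18^64·18^16·18^2 ≡ 1  ← first divisor giving 1
The order is 82.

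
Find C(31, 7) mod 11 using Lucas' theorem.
3

Using Lucas' theorem:
Write n=31 and k=7 in base 11:
n in base 11: [2, 9]
k in base 11: [0, 7]
C(31,7) mod 11 = ∏ C(n_i, k_i) mod 11
Digit binomials (mod 11): C(2,0) = 1; C(9,7) = 36 ≡ 3
Product: 1 × 3 = 3 ≡ 3 (mod 11)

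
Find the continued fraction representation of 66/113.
[0; 1, 1, 2, 2, 9]

Euclidean algorithm steps:
66 = 0 × 113 + 66
113 = 1 × 66 + 47
66 = 1 × 47 + 19
47 = 2 × 19 + 9
19 = 2 × 9 + 1
9 = 9 × 1 + 0
Continued fraction: [0; 1, 1, 2, 2, 9]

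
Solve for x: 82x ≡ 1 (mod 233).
54

gcd(82, 233) = 1, so the inverse exists.
Extended Euclidean algorithm on (233, 82):
233 = 2 × 82 + 69  ⟹  69 = (1)·233 + (-2)·82
82 = 1 × 69 + 13  ⟹  13 = (-1)·233 + (3)·82
69 = 5 × 13 + 4  ⟹  4 = (6)·233 + (-17)·82
13 = 3 × 4 + 1  ⟹  1 = (-19)·233 + (54)·82
So (54)·82 ≡ 1 (mod 233), i.e. 82^(-1) ≡ 54 (mod 233).
Check: 82 × 54 = 4428 ≡ 1 (mod 233)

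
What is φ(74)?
36

74 = 2 × 37
φ(n) = n × ∏(1 - 1/p) for each prime p dividing n
φ(74) = 74 × (1 - 1/2) × (1 - 1/37) = 36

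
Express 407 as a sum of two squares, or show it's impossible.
Not possible

Factorization: 407 = 11 × 37
By Fermat: n is sum of two squares iff every prime p ≡ 3 (mod 4) appears to even power.
Prime(s) ≡ 3 (mod 4) with odd exponent: [(11, 1)]
Therefore 407 cannot be expressed as a² + b².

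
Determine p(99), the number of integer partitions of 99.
169229875

p(n) counts ways to write n as a sum of positive integers (order ignored).
Euler's pentagonal recurrence: p(k) = p(k-1) + p(k-2) - p(k-5) - p(k-7) + p(k-12) + p(k-15) - ... (offsets j(3j∓1)/2, signs ++--, p(0)=1, p(<0)=0).
DP table for k = 0..98: p(0)=1, p(1)=1, p(2)=2, p(3)=3, p(4)=5, p(5)=7, p(6)=11, p(7)=15, p(8)=22, p(9)=30, p(10)=42, p(11)=56, p(12)=77, p(13)=101, p(14)=135, p(15)=176, p(16)=231, p(17)=297, p(18)=385, p(19)=490, p(20)=627, p(21)=792, p(22)=1002, p(23)=1255, p(24)=1575, p(25)=1958, p(26)=2436, p(27)=3010, p(28)=3718, p(29)=4565, p(30)=5604, p(31)=6842, p(32)=8349, p(33)=10143, p(34)=12310, p(35)=14883, p(36)=17977, p(37)=21637, p(38)=26015, p(39)=31185, p(40)=37338, p(41)=44583, p(42)=53174, p(43)=63261, p(44)=75175, p(45)=89134, p(46)=105558, p(47)=124754, p(48)=147273, p(49)=173525, p(50)=204226, p(51)=239943, p(52)=281589, p(53)=329931, p(54)=386155, p(55)=451276, p(56)=526823, p(57)=614154, p(58)=715220, p(59)=831820, p(60)=966467, p(61)=1121505, p(62)=1300156, p(63)=1505499, p(64)=1741630, p(65)=2012558, p(66)=2323520, p(67)=2679689, p(68)=3087735, p(69)=3554345, p(70)=4087968, p(71)=4697205, p(72)=5392783, p(73)=6185689, p(74)=7089500, p(75)=8118264, p(76)=9289091, p(77)=10619863, p(78)=12132164, p(79)=13848650, p(80)=15796476, p(81)=18004327, p(82)=20506255, p(83)=23338469, p(84)=26543660, p(85)=30167357, p(86)=34262962, p(87)=38887673, p(88)=44108109, p(89)=49995925, p(90)=56634173, p(91)=64112359, p(92)=72533807, p(93)=82010177, p(94)=92669720, p(95)=104651419, p(96)=118114304, p(97)=133230930, p(98)=150198136.
Final step: p(99) = p(98) + p(97) - p(94) - p(92) + p(87) + p(84) - p(77) - p(73) + p(64) + p(59) - p(48) - p(42) + p(29) + p(22) - p(7)
= 150198136 + 133230930 - 92669720 - 72533807 + 38887673 + 26543660 - 10619863 - 6185689 + 1741630 + 831820 - 147273 - 53174 + 4565 + 1002 - 15
= 169229875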